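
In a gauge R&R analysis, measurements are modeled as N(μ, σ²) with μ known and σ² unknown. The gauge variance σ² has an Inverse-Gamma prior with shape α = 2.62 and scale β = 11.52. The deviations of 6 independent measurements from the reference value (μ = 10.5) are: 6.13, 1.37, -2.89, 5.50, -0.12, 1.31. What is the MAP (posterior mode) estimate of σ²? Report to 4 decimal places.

With known mean μ and an Inverse-Gamma(α, β) prior on σ², the Normal likelihood is conjugate: posterior is Inv-Gamma(α + n/2, β + Σ(xᵢ−μ)²/2).
Σ(xᵢ−μ)² = (6.13)² + (1.37)² + (-2.89)² + (5.50)² + (-0.12)² + (1.31)² = 79.7864.
Posterior: Inv-Gamma(2.62 + 6/2, 11.52 + 79.7864/2) = Inv-Gamma(5.62, 51.41320).
Mode = β/(α+1) = 51.41320/6.62 = 7.7663.

7.7663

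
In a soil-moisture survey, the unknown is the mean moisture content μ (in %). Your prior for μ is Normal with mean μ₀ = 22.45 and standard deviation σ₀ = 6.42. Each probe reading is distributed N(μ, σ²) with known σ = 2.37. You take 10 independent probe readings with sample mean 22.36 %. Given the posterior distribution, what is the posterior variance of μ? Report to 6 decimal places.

For Normal data with known variance σ², a Normal(μ₀, σ₀²) prior on μ is conjugate. Posterior precision = 1/σ₀² + n/σ²; posterior mean is the precision-weighted average of μ₀ and x̄.
σ₀² = 6.42² = 41.2164, σ² = 2.37² = 5.6169; σ² + n·σ₀² = 5.6169 + 10·41.2164 = 417.7809.
Posterior precision = 1/σ₀² + n/σ² = 1/41.2164 + 10/5.6169 = (σ² + n·σ₀²)/(σ₀²σ²) = 417.7809/(41.2164·5.6169); posterior variance σₙ² = σ₀²σ²/(σ² + n·σ₀²) = 41.2164·5.6169/417.7809 = 0.554138.

0.554138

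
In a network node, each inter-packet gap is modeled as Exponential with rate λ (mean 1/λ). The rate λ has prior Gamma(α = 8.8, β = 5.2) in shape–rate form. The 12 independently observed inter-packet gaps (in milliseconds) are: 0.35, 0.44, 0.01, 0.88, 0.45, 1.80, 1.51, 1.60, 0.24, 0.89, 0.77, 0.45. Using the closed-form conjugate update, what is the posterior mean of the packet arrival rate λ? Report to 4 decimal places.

With a Gamma(shape α, rate β) prior on the exponential rate λ, the posterior after n observations with total T = Σxᵢ is Gamma(α+n, β+T).
Sum of observations T = 9.39 milliseconds; n = 12.
Posterior: Gamma(8.8+12, 5.2+9.39) = Gamma(20.8, 14.59).
Posterior mean of λ = α/β = 20.8/14.59 = 1.4256.

1.4256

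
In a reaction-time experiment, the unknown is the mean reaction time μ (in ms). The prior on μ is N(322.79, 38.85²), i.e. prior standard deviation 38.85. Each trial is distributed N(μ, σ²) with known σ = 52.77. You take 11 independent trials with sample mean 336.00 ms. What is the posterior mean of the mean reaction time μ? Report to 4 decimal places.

334.1026

For Normal data with known variance σ², a Normal(μ₀, σ₀²) prior on μ is conjugate. Posterior precision = 1/σ₀² + n/σ²; posterior mean is the precision-weighted average of μ₀ and x̄.
n·x̄ = 11·336.00 = 3696.
σ₀² = 38.85² = 1509.3225, σ² = 52.77² = 2784.6729; σ² + n·σ₀² = 2784.6729 + 11·1509.3225 = 19387.2204.
Posterior mean = (μ₀/σ₀² + n·x̄/σ²)/(1/σ₀² + n/σ²) = (σ²·μ₀ + σ₀²·n·x̄)/(σ² + n·σ₀²) = (2784.6729·322.79 + 1509.3225·3696)/19387.2204 = 6477320.525391/19387.2204 = 334.1026.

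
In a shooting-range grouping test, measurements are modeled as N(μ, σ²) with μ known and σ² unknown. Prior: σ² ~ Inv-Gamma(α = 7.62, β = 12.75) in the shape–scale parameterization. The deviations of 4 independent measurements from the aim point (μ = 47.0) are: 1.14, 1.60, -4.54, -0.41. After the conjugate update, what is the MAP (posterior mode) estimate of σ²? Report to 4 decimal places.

With known mean μ and an Inverse-Gamma(α, β) prior on σ², the Normal likelihood is conjugate: posterior is Inv-Gamma(α + n/2, β + Σ(xᵢ−μ)²/2).
Σ(xᵢ−μ)² = (1.14)² + (1.60)² + (-4.54)² + (-0.41)² = 24.6393.
Posterior: Inv-Gamma(7.62 + 4/2, 12.75 + 24.6393/2) = Inv-Gamma(9.62, 25.06965).
Mode = β/(α+1) = 25.06965/10.62 = 2.3606.

2.3606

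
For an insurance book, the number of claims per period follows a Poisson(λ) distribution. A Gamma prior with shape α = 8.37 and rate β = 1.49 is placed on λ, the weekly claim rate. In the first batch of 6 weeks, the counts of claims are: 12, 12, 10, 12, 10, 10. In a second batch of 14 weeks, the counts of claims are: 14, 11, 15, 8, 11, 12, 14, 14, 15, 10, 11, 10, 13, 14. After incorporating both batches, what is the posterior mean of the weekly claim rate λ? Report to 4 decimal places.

With a Gamma(shape α, rate β) prior, the Poisson likelihood is conjugate: the posterior is Gamma(α + ΣXᵢ, β + n).
Batch 1: sum of counts S = 66 over n = 6 weeks.
After batch 1: Gamma(α+S, β+n) = Gamma(8.37+66, 1.49+6) = Gamma(74.37, 7.49).
Batch 2: sum of counts S = 172 over n = 14 weeks.
After batch 2: Gamma(α+S, β+n) = Gamma(74.37+172, 7.49+14) = Gamma(246.37, 21.49).
Posterior mean = α/β = 246.37/21.49 = 11.4644.

11.4644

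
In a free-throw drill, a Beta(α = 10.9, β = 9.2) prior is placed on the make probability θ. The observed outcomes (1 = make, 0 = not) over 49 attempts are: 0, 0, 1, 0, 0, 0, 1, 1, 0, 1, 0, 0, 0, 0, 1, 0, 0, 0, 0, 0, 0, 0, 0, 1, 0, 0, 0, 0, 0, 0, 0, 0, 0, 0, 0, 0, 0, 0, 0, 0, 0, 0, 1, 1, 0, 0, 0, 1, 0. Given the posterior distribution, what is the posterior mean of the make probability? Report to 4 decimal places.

0.2880

The Beta prior is conjugate to a Binomial/Bernoulli likelihood; the update adds successes to α and failures to β.
Posterior: Beta(α+k, β+n−k) = Beta(10.9+9, 9.2+40) = Beta(19.9, 49.2).
Posterior mean = α/(α+β) = 19.9/69.1 = 0.2880.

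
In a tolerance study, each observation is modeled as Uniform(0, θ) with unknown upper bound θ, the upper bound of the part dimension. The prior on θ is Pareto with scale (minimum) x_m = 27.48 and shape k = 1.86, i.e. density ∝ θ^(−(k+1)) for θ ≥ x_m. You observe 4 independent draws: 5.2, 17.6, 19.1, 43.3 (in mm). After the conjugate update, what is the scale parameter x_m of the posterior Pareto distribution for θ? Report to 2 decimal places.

43.30

A Pareto(scale x_m, shape k) prior on the upper bound θ of Uniform(0, θ) is conjugate: posterior is Pareto(max(x_m, max xᵢ), k + n).
Sample maximum = 43.3; prior scale x_m = 27.48 → posterior scale = max = 43.30.
Posterior shape = 1.86 + 4 = 5.86.
Posterior scale x_m = 43.30.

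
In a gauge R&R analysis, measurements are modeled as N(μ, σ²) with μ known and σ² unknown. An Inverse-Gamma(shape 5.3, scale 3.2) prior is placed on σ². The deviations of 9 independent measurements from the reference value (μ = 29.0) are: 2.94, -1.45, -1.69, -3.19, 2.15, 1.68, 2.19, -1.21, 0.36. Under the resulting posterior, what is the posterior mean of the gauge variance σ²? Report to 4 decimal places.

With known mean μ and an Inverse-Gamma(α, β) prior on σ², the Normal likelihood is conjugate: posterior is Inv-Gamma(α + n/2, β + Σ(xᵢ−μ)²/2).
Σ(xᵢ−μ)² = (2.94)² + (-1.45)² + (-1.69)² + (-3.19)² + (2.15)² + (1.68)² + (2.19)² + (-1.21)² + (0.36)² = 37.6130.
Posterior: Inv-Gamma(5.3 + 9/2, 3.2 + 37.6130/2) = Inv-Gamma(9.80, 22.00650).
E[σ²|data] = β/(α−1) = 22.00650/8.80 = 2.5007.

2.5007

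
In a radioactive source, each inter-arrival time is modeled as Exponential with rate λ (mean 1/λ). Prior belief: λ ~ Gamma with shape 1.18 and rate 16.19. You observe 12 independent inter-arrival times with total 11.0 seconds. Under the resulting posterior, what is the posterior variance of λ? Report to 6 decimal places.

0.017828

With a Gamma(shape α, rate β) prior on the exponential rate λ, the posterior after n observations with total T = Σxᵢ is Gamma(α+n, β+T).
Posterior: Gamma(1.18+12, 16.19+11.0) = Gamma(13.18, 27.19).
Var = α/β² = 0.017828.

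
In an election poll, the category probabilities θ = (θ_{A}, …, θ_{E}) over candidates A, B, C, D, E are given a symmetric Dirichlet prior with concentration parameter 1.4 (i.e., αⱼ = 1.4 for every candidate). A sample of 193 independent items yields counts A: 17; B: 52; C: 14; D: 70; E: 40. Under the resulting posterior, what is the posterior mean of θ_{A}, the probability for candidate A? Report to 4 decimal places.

0.0920

The Dirichlet prior is conjugate to the Multinomial likelihood: each posterior αⱼ = prior αⱼ + observed count nⱼ.
Posterior concentration: (18.4, 53.4, 15.4, 71.4, 41.4), total = 200.0.
E[θ_{A}|data] = α_{A}/Σα = 18.4/200.0 = 0.0920.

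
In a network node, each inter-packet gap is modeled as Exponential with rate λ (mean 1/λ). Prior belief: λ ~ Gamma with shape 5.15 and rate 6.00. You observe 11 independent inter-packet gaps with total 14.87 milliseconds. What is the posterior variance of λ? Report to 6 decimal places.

With a Gamma(shape α, rate β) prior on the exponential rate λ, the posterior after n observations with total T = Σxᵢ is Gamma(α+n, β+T).
Posterior: Gamma(5.15+11, 6.00+14.87) = Gamma(16.15, 20.87).
Var = α/β² = 0.037079.

0.037079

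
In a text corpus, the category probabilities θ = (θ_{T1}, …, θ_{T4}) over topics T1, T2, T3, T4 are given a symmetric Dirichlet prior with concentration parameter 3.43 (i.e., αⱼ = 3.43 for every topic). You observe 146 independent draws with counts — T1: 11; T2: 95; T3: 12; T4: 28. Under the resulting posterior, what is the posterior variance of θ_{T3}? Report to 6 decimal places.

0.000543

The Dirichlet prior is conjugate to the Multinomial likelihood: each posterior αⱼ = prior αⱼ + observed count nⱼ.
Posterior concentration: (14.43, 98.43, 15.43, 31.43), total = 159.72.
Var[θ_j] = α_j(Σα−α_j)/((Σα)²(Σα+1)) = 15.43·144.29/(159.72²·160.72) = 0.000543.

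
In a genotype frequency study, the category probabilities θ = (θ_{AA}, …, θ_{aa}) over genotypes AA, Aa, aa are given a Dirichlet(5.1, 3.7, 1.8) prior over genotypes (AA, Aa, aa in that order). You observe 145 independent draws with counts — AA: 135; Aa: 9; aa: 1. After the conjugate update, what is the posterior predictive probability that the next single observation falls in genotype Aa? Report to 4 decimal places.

0.0816

The Dirichlet prior is conjugate to the Multinomial likelihood: each posterior αⱼ = prior αⱼ + observed count nⱼ.
Posterior concentration: (140.1, 12.7, 2.8), total = 155.6.
P(next = Aa | data) = α_{Aa}/Σα = 0.0816.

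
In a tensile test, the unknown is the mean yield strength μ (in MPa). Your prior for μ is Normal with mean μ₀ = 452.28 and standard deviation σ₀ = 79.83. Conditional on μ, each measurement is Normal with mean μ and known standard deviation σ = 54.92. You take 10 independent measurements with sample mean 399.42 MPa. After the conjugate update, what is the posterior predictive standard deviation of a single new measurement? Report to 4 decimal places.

For Normal data with known variance σ², a Normal(μ₀, σ₀²) prior on μ is conjugate. Posterior precision = 1/σ₀² + n/σ²; posterior mean is the precision-weighted average of μ₀ and x̄.
σ₀² = 79.83² = 6372.8289, σ² = 54.92² = 3016.2064; σ² + n·σ₀² = 3016.2064 + 10·6372.8289 = 66744.4954.
Posterior precision = 1/σ₀² + n/σ² = 1/6372.8289 + 10/3016.2064 = (σ² + n·σ₀²)/(σ₀²σ²) = 66744.4954/(6372.8289·3016.2064); posterior variance σₙ² = σ₀²σ²/(σ² + n·σ₀²) = 6372.8289·3016.2064/66744.4954 = 287.990301.
Predictive variance for one new observation = σₙ² + σ² = 6372.8289·3016.2064/66744.4954 + 3016.2064 = σ²·(σ₀² + 66744.4954)/66744.4954 = 3016.2064·73117.3243/66744.4954 = 3304.196701; SD = √(3016.2064·73117.3243/66744.4954) = 57.4821.

57.4821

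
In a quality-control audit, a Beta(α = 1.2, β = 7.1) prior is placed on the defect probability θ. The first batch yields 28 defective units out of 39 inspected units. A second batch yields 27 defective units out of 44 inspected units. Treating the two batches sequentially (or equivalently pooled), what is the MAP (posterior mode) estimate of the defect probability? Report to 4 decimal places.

0.6181

The Beta prior is conjugate to a Binomial/Bernoulli likelihood; the update adds successes to α and failures to β.
After batch 1: Beta(1.2+28, 7.1+11) = Beta(29.2, 18.1).
After batch 2: Beta(29.2+27, 18.1+17) = Beta(56.2, 35.1).
Mode of Beta(a,b) for a,b>1 is (a−1)/(a+b−2) = 55.2/89.3 = 0.6181.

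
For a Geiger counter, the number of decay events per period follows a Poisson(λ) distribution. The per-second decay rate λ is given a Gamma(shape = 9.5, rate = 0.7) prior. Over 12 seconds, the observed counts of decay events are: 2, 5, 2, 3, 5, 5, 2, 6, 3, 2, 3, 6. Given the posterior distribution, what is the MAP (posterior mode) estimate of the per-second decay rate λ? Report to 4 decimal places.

4.1339

With a Gamma(shape α, rate β) prior, the Poisson likelihood is conjugate: the posterior is Gamma(α + ΣXᵢ, β + n).
Sum of counts S = 44 over n = 12 seconds.
Posterior: Gamma(α+S, β+n) = Gamma(9.5+44, 0.7+12) = Gamma(53.5, 12.7).
Mode of Gamma(α,β) for α≥1 is (α−1)/β = 52.5/12.7 = 4.1339.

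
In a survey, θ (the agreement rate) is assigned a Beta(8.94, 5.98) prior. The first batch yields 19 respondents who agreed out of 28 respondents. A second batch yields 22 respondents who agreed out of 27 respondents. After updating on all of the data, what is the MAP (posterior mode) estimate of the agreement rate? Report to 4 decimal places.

The Beta prior is conjugate to a Binomial/Bernoulli likelihood; the update adds successes to α and failures to β.
After batch 1: Beta(8.94+19, 5.98+9) = Beta(27.94, 14.98).
After batch 2: Beta(27.94+22, 14.98+5) = Beta(49.94, 19.98).
Mode of Beta(a,b) for a,b>1 is (a−1)/(a+b−2) = 48.94/67.92 = 0.7206.

0.7206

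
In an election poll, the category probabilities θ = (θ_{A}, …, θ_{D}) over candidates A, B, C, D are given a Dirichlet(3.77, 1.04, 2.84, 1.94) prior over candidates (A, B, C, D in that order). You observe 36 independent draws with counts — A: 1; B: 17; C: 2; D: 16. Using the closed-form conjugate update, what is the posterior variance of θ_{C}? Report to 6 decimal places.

The Dirichlet prior is conjugate to the Multinomial likelihood: each posterior αⱼ = prior αⱼ + observed count nⱼ.
Posterior concentration: (4.77, 18.04, 4.84, 17.94), total = 45.59.
Var[θ_j] = α_j(Σα−α_j)/((Σα)²(Σα+1)) = 4.84·40.75/(45.59²·46.59) = 0.002037.

0.002037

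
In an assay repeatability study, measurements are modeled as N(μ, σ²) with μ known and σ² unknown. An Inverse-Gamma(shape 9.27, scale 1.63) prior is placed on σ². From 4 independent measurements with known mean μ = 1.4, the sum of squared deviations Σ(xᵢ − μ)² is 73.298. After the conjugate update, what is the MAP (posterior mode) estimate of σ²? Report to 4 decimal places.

With known mean μ and an Inverse-Gamma(α, β) prior on σ², the Normal likelihood is conjugate: posterior is Inv-Gamma(α + n/2, β + Σ(xᵢ−μ)²/2).
Posterior: Inv-Gamma(9.27 + 4/2, 1.63 + 73.298/2) = Inv-Gamma(11.27, 38.2790).
Mode = β/(α+1) = 38.2790/12.27 = 3.1197.

3.1197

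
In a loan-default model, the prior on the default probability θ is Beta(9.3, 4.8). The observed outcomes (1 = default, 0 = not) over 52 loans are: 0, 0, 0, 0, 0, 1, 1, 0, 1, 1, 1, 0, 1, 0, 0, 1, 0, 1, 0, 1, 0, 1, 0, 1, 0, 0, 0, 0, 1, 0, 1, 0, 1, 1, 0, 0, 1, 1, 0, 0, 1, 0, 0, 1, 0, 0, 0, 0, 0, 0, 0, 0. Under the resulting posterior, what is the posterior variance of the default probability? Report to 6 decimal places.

The Beta prior is conjugate to a Binomial/Bernoulli likelihood; the update adds successes to α and failures to β.
Posterior: Beta(α+k, β+n−k) = Beta(9.3+19, 4.8+33) = Beta(28.3, 37.8).
Var = αβ/((α+β)²(α+β+1)) = 28.3·37.8/(66.1²·67.1) = 0.003649.

0.003649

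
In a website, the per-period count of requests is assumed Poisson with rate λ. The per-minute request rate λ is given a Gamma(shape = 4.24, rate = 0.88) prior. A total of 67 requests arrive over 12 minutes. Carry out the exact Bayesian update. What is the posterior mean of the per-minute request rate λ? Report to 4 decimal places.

5.5311

With a Gamma(shape α, rate β) prior, the Poisson likelihood is conjugate: the posterior is Gamma(α + ΣXᵢ, β + n).
Posterior: Gamma(α+S, β+n) = Gamma(4.24+67, 0.88+12) = Gamma(71.24, 12.88).
Posterior mean = α/β = 71.24/12.88 = 5.5311.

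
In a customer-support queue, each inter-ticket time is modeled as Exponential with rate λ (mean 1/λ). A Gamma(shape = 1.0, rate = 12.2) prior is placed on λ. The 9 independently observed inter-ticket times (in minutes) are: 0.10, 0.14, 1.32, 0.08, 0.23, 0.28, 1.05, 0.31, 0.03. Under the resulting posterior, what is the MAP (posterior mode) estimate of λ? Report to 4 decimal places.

With a Gamma(shape α, rate β) prior on the exponential rate λ, the posterior after n observations with total T = Σxᵢ is Gamma(α+n, β+T).
Sum of observations T = 3.54 minutes; n = 9.
Posterior: Gamma(1.0+9, 12.2+3.54) = Gamma(10.0, 15.74).
Mode = (α−1)/β = 0.5718.

0.5718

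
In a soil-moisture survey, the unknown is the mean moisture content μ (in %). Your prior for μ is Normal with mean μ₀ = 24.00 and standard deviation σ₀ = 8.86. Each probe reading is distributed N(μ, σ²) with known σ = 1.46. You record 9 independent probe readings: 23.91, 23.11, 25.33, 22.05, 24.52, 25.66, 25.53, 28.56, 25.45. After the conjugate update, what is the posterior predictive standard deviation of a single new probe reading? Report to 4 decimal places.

For Normal data with known variance σ², a Normal(μ₀, σ₀²) prior on μ is conjugate. Posterior precision = 1/σ₀² + n/σ²; posterior mean is the precision-weighted average of μ₀ and x̄.
σ₀² = 8.86² = 78.4996, σ² = 1.46² = 2.1316; σ² + n·σ₀² = 2.1316 + 9·78.4996 = 708.628.
Posterior precision = 1/σ₀² + n/σ² = 1/78.4996 + 9/2.1316 = (σ² + n·σ₀²)/(σ₀²σ²) = 708.628/(78.4996·2.1316); posterior variance σₙ² = σ₀²σ²/(σ² + n·σ₀²) = 78.4996·2.1316/708.628 = 0.236132.
Predictive variance for one new observation = σₙ² + σ² = 78.4996·2.1316/708.628 + 2.1316 = σ²·(σ₀² + 708.628)/708.628 = 2.1316·787.1276/708.628 = 2.367732; SD = √(2.1316·787.1276/708.628) = 1.5387.

1.5387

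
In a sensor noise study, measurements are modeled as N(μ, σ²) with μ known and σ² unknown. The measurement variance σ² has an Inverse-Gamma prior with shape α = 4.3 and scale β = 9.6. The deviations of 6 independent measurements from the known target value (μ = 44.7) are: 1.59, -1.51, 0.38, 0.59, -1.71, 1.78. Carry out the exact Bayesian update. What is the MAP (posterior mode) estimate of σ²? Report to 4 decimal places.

With known mean μ and an Inverse-Gamma(α, β) prior on σ², the Normal likelihood is conjugate: posterior is Inv-Gamma(α + n/2, β + Σ(xᵢ−μ)²/2).
Σ(xᵢ−μ)² = (1.59)² + (-1.51)² + (0.38)² + (0.59)² + (-1.71)² + (1.78)² = 11.3932.
Posterior: Inv-Gamma(4.3 + 6/2, 9.6 + 11.3932/2) = Inv-Gamma(7.30, 15.29660).
Mode = β/(α+1) = 15.29660/8.30 = 1.8430.

1.8430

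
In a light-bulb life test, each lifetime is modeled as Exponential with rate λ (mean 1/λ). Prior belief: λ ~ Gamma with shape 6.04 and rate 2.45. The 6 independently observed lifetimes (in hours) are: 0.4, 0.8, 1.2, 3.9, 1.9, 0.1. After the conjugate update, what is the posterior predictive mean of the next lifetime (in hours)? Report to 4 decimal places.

0.9737

With a Gamma(shape α, rate β) prior on the exponential rate λ, the posterior after n observations with total T = Σxᵢ is Gamma(α+n, β+T).
Sum of observations T = 8.3 hours; n = 6.
Posterior: Gamma(6.04+6, 2.45+8.3) = Gamma(12.04, 10.75).
The predictive distribution for the next observation is Lomax; its mean is β/(α−1) = 10.75/11.04 = 0.9737.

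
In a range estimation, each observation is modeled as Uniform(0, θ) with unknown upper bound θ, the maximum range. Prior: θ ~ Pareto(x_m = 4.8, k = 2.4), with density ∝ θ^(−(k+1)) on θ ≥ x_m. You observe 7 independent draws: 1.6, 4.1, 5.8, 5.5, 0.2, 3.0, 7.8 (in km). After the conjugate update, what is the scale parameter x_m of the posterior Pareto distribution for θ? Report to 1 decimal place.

7.8

A Pareto(scale x_m, shape k) prior on the upper bound θ of Uniform(0, θ) is conjugate: posterior is Pareto(max(x_m, max xᵢ), k + n).
Sample maximum = 7.8; prior scale x_m = 4.8 → posterior scale = max = 7.8.
Posterior shape = 2.4 + 7 = 9.4.
Posterior scale x_m = 7.8.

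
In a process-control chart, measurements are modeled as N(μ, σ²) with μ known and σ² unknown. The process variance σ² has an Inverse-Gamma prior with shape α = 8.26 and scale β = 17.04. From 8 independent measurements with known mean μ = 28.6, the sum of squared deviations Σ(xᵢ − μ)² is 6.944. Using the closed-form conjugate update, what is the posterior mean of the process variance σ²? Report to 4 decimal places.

With known mean μ and an Inverse-Gamma(α, β) prior on σ², the Normal likelihood is conjugate: posterior is Inv-Gamma(α + n/2, β + Σ(xᵢ−μ)²/2).
Posterior: Inv-Gamma(8.26 + 8/2, 17.04 + 6.944/2) = Inv-Gamma(12.26, 20.5120).
E[σ²|data] = β/(α−1) = 20.5120/11.26 = 1.8217.

1.8217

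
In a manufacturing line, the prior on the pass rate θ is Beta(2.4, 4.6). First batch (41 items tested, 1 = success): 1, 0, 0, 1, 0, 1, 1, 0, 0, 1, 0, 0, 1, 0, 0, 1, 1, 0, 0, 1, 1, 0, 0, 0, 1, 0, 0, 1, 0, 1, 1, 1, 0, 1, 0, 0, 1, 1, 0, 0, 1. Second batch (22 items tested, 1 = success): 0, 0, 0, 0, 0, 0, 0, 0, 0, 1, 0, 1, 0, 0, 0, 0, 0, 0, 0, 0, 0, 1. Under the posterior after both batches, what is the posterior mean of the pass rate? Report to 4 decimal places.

The Beta prior is conjugate to a Binomial/Bernoulli likelihood; the update adds successes to α and failures to β.
After batch 1: Beta(2.4+19, 4.6+22) = Beta(21.4, 26.6).
After batch 2: Beta(21.4+3, 26.6+19) = Beta(24.4, 45.6).
Posterior mean = α/(α+β) = 24.4/70.0 = 0.3486.

0.3486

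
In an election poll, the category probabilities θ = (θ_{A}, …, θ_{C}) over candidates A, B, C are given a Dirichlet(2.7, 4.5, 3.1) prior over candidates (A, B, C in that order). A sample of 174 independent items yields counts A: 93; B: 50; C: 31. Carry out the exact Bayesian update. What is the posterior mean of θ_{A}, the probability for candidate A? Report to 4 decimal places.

0.5193

The Dirichlet prior is conjugate to the Multinomial likelihood: each posterior αⱼ = prior αⱼ + observed count nⱼ.
Posterior concentration: (95.7, 54.5, 34.1), total = 184.3.
E[θ_{A}|data] = α_{A}/Σα = 95.7/184.3 = 0.5193.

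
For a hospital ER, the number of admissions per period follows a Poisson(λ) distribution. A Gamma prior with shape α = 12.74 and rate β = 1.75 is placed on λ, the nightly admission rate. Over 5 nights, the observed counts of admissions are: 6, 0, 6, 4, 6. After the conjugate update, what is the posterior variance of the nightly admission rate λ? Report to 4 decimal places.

With a Gamma(shape α, rate β) prior, the Poisson likelihood is conjugate: the posterior is Gamma(α + ΣXᵢ, β + n).
Sum of counts S = 22 over n = 5 nights.
Posterior: Gamma(α+S, β+n) = Gamma(12.74+22, 1.75+5) = Gamma(34.74, 6.75).
Var = α/β² = 34.74/6.75² = 0.7625.

0.7625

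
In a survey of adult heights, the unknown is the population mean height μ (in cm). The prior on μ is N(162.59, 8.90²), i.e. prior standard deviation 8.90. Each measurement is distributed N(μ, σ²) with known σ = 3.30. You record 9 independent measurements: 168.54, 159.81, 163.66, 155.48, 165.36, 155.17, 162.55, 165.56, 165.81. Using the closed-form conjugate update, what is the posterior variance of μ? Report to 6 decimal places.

1.191794

For Normal data with known variance σ², a Normal(μ₀, σ₀²) prior on μ is conjugate. Posterior precision = 1/σ₀² + n/σ²; posterior mean is the precision-weighted average of μ₀ and x̄.
σ₀² = 8.90² = 79.21, σ² = 3.30² = 10.89; σ² + n·σ₀² = 10.89 + 9·79.21 = 723.78.
Posterior precision = 1/σ₀² + n/σ² = 1/79.21 + 9/10.89 = (σ² + n·σ₀²)/(σ₀²σ²) = 723.78/(79.21·10.89); posterior variance σₙ² = σ₀²σ²/(σ² + n·σ₀²) = 79.21·10.89/723.78 = 1.191794.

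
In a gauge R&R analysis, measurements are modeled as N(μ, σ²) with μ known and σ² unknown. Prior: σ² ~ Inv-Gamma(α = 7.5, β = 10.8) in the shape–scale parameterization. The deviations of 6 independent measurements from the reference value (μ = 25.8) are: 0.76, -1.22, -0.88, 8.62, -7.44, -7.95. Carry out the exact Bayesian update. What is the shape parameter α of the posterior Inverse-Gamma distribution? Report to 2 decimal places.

With known mean μ and an Inverse-Gamma(α, β) prior on σ², the Normal likelihood is conjugate: posterior is Inv-Gamma(α + n/2, β + Σ(xᵢ−μ)²/2).
Σ(xᵢ−μ)² = (0.76)² + (-1.22)² + (-0.88)² + (8.62)² + (-7.44)² + (-7.95)² = 195.7009.
Posterior: Inv-Gamma(7.5 + 6/2, 10.8 + 195.7009/2) = Inv-Gamma(10.50, 108.65045).
Posterior α = 10.50.

10.50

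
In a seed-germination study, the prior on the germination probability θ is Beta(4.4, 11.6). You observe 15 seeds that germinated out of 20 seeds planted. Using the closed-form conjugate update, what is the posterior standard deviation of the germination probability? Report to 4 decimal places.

0.0820

The Beta prior is conjugate to a Binomial/Bernoulli likelihood; the update adds successes to α and failures to β.
Posterior: Beta(α+k, β+n−k) = Beta(4.4+15, 11.6+5) = Beta(19.4, 16.6).
Var = αβ/((α+β)²(α+β+1)) = 19.4·16.6/(36.0²·37.0) = 0.00671588; SD = √0.00671588 = 0.0820.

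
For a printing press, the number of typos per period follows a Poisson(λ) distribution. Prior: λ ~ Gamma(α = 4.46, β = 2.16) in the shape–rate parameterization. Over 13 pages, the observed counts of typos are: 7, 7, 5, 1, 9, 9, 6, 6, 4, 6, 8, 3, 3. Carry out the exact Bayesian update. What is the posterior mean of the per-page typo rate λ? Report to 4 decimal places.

With a Gamma(shape α, rate β) prior, the Poisson likelihood is conjugate: the posterior is Gamma(α + ΣXᵢ, β + n).
Sum of counts S = 74 over n = 13 pages.
Posterior: Gamma(α+S, β+n) = Gamma(4.46+74, 2.16+13) = Gamma(78.46, 15.16).
Posterior mean = α/β = 78.46/15.16 = 5.1755.

5.1755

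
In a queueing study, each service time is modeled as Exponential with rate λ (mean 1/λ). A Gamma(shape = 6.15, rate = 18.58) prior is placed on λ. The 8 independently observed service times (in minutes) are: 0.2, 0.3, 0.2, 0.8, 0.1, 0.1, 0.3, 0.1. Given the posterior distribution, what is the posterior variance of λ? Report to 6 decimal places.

0.033087

With a Gamma(shape α, rate β) prior on the exponential rate λ, the posterior after n observations with total T = Σxᵢ is Gamma(α+n, β+T).
Sum of observations T = 2.1 minutes; n = 8.
Posterior: Gamma(6.15+8, 18.58+2.1) = Gamma(14.15, 20.68).
Var = α/β² = 0.033087.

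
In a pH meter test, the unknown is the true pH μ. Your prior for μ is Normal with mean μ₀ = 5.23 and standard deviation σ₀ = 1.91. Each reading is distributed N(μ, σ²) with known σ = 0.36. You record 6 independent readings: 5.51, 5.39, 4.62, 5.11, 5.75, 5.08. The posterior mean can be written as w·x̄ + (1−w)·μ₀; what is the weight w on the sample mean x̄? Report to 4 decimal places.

0.9941

For Normal data with known variance σ², a Normal(μ₀, σ₀²) prior on μ is conjugate. Posterior precision = 1/σ₀² + n/σ²; posterior mean is the precision-weighted average of μ₀ and x̄.
σ₀² = 1.91² = 3.6481, σ² = 0.36² = 0.1296. Prior precision 1/σ₀² = 1/3.6481; data precision n/σ² = 6/0.1296.
w = (n/σ²)/(1/σ₀² + n/σ²) = n·σ₀²/(σ² + n·σ₀²) = 6·3.6481/(0.1296 + 6·3.6481) = 21.8886/22.0182 = 0.9941.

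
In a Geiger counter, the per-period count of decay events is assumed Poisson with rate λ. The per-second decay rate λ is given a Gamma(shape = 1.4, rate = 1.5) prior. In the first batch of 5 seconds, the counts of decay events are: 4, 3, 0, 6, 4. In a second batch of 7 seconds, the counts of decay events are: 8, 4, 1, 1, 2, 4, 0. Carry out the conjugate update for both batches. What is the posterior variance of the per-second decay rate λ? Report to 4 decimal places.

0.2107

With a Gamma(shape α, rate β) prior, the Poisson likelihood is conjugate: the posterior is Gamma(α + ΣXᵢ, β + n).
Batch 1: sum of counts S = 17 over n = 5 seconds.
After batch 1: Gamma(α+S, β+n) = Gamma(1.4+17, 1.5+5) = Gamma(18.4, 6.5).
Batch 2: sum of counts S = 20 over n = 7 seconds.
After batch 2: Gamma(α+S, β+n) = Gamma(18.4+20, 6.5+7) = Gamma(38.4, 13.5).
Var = α/β² = 38.4/13.5² = 0.2107.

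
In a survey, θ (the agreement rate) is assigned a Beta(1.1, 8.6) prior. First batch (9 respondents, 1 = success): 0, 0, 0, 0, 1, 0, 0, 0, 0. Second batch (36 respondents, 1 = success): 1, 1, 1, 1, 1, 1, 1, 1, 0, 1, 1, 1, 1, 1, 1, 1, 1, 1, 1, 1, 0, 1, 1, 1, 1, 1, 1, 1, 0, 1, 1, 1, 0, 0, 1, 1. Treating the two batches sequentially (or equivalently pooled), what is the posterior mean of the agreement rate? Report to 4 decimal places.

The Beta prior is conjugate to a Binomial/Bernoulli likelihood; the update adds successes to α and failures to β.
After batch 1: Beta(1.1+1, 8.6+8) = Beta(2.1, 16.6).
After batch 2: Beta(2.1+31, 16.6+5) = Beta(33.1, 21.6).
Posterior mean = α/(α+β) = 33.1/54.7 = 0.6051.

0.6051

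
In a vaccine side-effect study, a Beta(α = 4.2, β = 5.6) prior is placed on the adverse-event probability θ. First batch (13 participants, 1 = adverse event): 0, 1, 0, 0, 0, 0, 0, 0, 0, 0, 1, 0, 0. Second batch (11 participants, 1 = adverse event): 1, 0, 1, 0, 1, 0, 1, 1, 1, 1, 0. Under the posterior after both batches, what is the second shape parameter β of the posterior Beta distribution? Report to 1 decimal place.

The Beta prior is conjugate to a Binomial/Bernoulli likelihood; the update adds successes to α and failures to β.
After batch 1: Beta(4.2+2, 5.6+11) = Beta(6.2, 16.6).
After batch 2: Beta(6.2+7, 16.6+4) = Beta(13.2, 20.6).
Posterior β = 20.6.

20.6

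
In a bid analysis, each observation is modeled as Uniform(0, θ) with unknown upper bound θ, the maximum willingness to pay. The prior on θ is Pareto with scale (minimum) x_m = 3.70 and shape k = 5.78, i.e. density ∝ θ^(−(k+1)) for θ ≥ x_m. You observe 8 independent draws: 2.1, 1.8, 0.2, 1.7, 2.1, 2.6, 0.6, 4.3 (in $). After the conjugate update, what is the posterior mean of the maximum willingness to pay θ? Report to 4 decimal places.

A Pareto(scale x_m, shape k) prior on the upper bound θ of Uniform(0, θ) is conjugate: posterior is Pareto(max(x_m, max xᵢ), k + n).
Sample maximum = 4.3; prior scale x_m = 3.70 → posterior scale = max = 4.30.
Posterior shape = 5.78 + 8 = 13.78.
E[θ|data] = k·x_m/(k−1) = 13.78·4.30/12.78 = 4.6365.

4.6365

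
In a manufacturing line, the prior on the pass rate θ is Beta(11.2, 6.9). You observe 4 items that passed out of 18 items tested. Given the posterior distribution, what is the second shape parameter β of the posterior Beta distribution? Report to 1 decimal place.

The Beta prior is conjugate to a Binomial/Bernoulli likelihood; the update adds successes to α and failures to β.
Posterior: Beta(α+k, β+n−k) = Beta(11.2+4, 6.9+14) = Beta(15.2, 20.9).
Posterior β = 20.9.

20.9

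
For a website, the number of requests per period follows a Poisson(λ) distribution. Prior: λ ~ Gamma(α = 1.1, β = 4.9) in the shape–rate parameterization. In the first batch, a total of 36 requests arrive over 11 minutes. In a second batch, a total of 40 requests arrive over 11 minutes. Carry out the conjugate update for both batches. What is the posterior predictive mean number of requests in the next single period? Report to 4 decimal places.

2.8662

With a Gamma(shape α, rate β) prior, the Poisson likelihood is conjugate: the posterior is Gamma(α + ΣXᵢ, β + n).
After batch 1: Gamma(α+S, β+n) = Gamma(1.1+36, 4.9+11) = Gamma(37.1, 15.9).
After batch 2: Gamma(α+S, β+n) = Gamma(37.1+40, 15.9+11) = Gamma(77.1, 26.9).
The predictive distribution for one future period is NegBinom with mean α/β = 2.8662.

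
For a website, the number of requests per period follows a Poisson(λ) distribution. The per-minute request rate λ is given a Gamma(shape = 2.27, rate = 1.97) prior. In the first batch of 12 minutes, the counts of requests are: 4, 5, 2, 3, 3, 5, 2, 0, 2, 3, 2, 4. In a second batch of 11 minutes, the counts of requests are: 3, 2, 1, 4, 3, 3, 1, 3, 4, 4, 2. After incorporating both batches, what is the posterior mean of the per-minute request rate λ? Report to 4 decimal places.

With a Gamma(shape α, rate β) prior, the Poisson likelihood is conjugate: the posterior is Gamma(α + ΣXᵢ, β + n).
Batch 1: sum of counts S = 35 over n = 12 minutes.
After batch 1: Gamma(α+S, β+n) = Gamma(2.27+35, 1.97+12) = Gamma(37.27, 13.97).
Batch 2: sum of counts S = 30 over n = 11 minutes.
After batch 2: Gamma(α+S, β+n) = Gamma(37.27+30, 13.97+11) = Gamma(67.27, 24.97).
Posterior mean = α/β = 67.27/24.97 = 2.6940.

2.6940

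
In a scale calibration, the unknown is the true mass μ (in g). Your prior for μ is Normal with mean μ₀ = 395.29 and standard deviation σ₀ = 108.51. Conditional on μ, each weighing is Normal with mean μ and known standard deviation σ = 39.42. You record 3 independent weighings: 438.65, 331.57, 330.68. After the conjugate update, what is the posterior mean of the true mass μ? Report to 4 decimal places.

368.1602

For Normal data with known variance σ², a Normal(μ₀, σ₀²) prior on μ is conjugate. Posterior precision = 1/σ₀² + n/σ²; posterior mean is the precision-weighted average of μ₀ and x̄.
Σxᵢ = 438.65 + 331.57 + 330.68 = 1100.9, so n·x̄ = 1100.9.
σ₀² = 108.51² = 11774.4201, σ² = 39.42² = 1553.9364; σ² + n·σ₀² = 1553.9364 + 3·11774.4201 = 36877.1967.
Posterior mean = (μ₀/σ₀² + n·x̄/σ²)/(1/σ₀² + n/σ²) = (σ²·μ₀ + σ₀²·n·x̄)/(σ² + n·σ₀²) = (1553.9364·395.29 + 11774.4201·1100.9)/36877.1967 = 13576714.607646/36877.1967 = 368.1602.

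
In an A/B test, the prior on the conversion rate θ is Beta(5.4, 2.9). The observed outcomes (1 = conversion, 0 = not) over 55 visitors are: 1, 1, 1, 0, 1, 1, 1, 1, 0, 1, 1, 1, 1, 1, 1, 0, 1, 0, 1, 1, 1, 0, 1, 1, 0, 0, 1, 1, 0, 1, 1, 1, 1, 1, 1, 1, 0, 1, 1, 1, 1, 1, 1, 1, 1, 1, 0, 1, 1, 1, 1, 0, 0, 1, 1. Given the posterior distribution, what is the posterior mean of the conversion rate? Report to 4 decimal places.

The Beta prior is conjugate to a Binomial/Bernoulli likelihood; the update adds successes to α and failures to β.
Posterior: Beta(α+k, β+n−k) = Beta(5.4+43, 2.9+12) = Beta(48.4, 14.9).
Posterior mean = α/(α+β) = 48.4/63.3 = 0.7646.

0.7646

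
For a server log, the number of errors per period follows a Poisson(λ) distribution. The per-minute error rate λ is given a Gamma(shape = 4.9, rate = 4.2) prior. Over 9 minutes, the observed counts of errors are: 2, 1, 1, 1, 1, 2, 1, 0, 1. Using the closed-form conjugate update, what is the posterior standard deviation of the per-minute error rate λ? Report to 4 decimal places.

With a Gamma(shape α, rate β) prior, the Poisson likelihood is conjugate: the posterior is Gamma(α + ΣXᵢ, β + n).
Sum of counts S = 10 over n = 9 minutes.
Posterior: Gamma(α+S, β+n) = Gamma(4.9+10, 4.2+9) = Gamma(14.9, 13.2).
SD = √α/β = √14.9/13.2 = 0.2924.

0.2924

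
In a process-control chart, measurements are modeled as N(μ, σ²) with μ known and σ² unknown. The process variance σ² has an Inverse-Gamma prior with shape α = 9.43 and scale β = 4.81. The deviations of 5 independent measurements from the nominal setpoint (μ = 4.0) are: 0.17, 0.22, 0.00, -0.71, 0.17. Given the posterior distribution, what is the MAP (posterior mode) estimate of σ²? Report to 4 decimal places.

0.3956

With known mean μ and an Inverse-Gamma(α, β) prior on σ², the Normal likelihood is conjugate: posterior is Inv-Gamma(α + n/2, β + Σ(xᵢ−μ)²/2).
Σ(xᵢ−μ)² = (0.17)² + (0.22)² + (0.00)² + (-0.71)² + (0.17)² = 0.6103.
Posterior: Inv-Gamma(9.43 + 5/2, 4.81 + 0.6103/2) = Inv-Gamma(11.93, 5.11515).
Mode = β/(α+1) = 5.11515/12.93 = 0.3956.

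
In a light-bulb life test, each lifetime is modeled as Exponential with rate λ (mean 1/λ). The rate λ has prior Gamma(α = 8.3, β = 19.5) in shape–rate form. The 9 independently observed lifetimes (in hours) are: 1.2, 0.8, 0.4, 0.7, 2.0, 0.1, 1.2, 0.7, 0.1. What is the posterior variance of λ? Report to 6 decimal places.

With a Gamma(shape α, rate β) prior on the exponential rate λ, the posterior after n observations with total T = Σxᵢ is Gamma(α+n, β+T).
Sum of observations T = 7.2 hours; n = 9.
Posterior: Gamma(8.3+9, 19.5+7.2) = Gamma(17.3, 26.7).
Var = α/β² = 0.024267.

0.024267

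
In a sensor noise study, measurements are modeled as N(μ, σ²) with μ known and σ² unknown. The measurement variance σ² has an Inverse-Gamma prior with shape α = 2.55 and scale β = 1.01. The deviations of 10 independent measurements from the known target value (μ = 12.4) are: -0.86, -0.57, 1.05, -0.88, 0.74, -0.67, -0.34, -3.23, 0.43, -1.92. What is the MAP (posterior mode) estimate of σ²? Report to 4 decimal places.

1.1917

With known mean μ and an Inverse-Gamma(α, β) prior on σ², the Normal likelihood is conjugate: posterior is Inv-Gamma(α + n/2, β + Σ(xᵢ−μ)²/2).
Σ(xᵢ−μ)² = (-0.86)² + (-0.57)² + (1.05)² + (-0.88)² + (0.74)² + (-0.67)² + (-0.34)² + (-3.23)² + (0.43)² + (-1.92)² = 18.3577.
Posterior: Inv-Gamma(2.55 + 10/2, 1.01 + 18.3577/2) = Inv-Gamma(7.55, 10.18885).
Mode = β/(α+1) = 10.18885/8.55 = 1.1917.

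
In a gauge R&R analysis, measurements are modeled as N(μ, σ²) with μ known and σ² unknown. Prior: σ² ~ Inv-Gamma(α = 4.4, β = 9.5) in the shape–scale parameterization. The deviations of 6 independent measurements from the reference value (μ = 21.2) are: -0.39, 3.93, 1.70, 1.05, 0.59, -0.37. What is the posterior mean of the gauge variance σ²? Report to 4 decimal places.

3.0527

With known mean μ and an Inverse-Gamma(α, β) prior on σ², the Normal likelihood is conjugate: posterior is Inv-Gamma(α + n/2, β + Σ(xᵢ−μ)²/2).
Σ(xᵢ−μ)² = (-0.39)² + (3.93)² + (1.70)² + (1.05)² + (0.59)² + (-0.37)² = 20.0745.
Posterior: Inv-Gamma(4.4 + 6/2, 9.5 + 20.0745/2) = Inv-Gamma(7.40, 19.53725).
E[σ²|data] = β/(α−1) = 19.53725/6.40 = 3.0527.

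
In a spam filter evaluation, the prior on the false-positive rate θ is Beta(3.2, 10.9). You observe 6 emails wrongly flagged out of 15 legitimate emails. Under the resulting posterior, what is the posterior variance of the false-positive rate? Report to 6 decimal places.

The Beta prior is conjugate to a Binomial/Bernoulli likelihood; the update adds successes to α and failures to β.
Posterior: Beta(α+k, β+n−k) = Beta(3.2+6, 10.9+9) = Beta(9.2, 19.9).
Var = αβ/((α+β)²(α+β+1)) = 9.2·19.9/(29.1²·30.1) = 0.007183.

0.007183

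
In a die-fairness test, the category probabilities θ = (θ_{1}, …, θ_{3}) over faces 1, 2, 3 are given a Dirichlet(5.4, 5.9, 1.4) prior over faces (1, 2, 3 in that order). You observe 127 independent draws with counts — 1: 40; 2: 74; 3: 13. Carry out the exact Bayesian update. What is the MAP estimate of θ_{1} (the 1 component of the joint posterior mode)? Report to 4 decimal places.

The Dirichlet prior is conjugate to the Multinomial likelihood: each posterior αⱼ = prior αⱼ + observed count nⱼ.
Posterior concentration: (45.4, 79.9, 14.4), total = 139.7.
Joint mode component: (α_{1}−1)/(Σα−K) = 44.4/136.7 = 0.3248.

0.3248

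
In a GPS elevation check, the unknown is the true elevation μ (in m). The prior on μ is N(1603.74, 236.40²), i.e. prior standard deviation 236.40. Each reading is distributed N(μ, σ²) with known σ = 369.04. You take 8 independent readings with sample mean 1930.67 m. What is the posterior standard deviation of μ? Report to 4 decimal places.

For Normal data with known variance σ², a Normal(μ₀, σ₀²) prior on μ is conjugate. Posterior precision = 1/σ₀² + n/σ²; posterior mean is the precision-weighted average of μ₀ and x̄.
σ₀² = 236.40² = 55884.96, σ² = 369.04² = 136190.5216; σ² + n·σ₀² = 136190.5216 + 8·55884.96 = 583270.2016.
Posterior precision = 1/σ₀² + n/σ² = 1/55884.96 + 8/136190.5216 = (σ² + n·σ₀²)/(σ₀²σ²) = 583270.2016/(55884.96·136190.5216); posterior variance σₙ² = σ₀²σ²/(σ² + n·σ₀²) = 55884.96·136190.5216/583270.2016 = 13048.843968.
Posterior SD = √σₙ² = √(55884.96·136190.5216/583270.2016) = 114.2315.

114.2315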